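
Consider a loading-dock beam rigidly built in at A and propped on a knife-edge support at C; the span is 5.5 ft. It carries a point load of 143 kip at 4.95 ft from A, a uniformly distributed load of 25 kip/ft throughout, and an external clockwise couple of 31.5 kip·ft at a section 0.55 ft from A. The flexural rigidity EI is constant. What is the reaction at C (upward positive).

Remove the prop at C; the released (primary) structure is a cantilever built in at A.
Downward deflection at the released point C due to the loads:
  point load 143 at a = 4.95: Pa²(3L − a)/(6EI) = 6745/EI
  UDL 25: wL⁴/(8EI) = 2860/EI
  clockwise couple 31.5 at a = 0.55: M₀a(2L − a)/(2EI) = 90.52/EI
  δ_0 = 9695/EI
Flexibility coefficient — unit upward force at C: δ_{CC} = L³/(3EI) = 55.46/EI.
Compatibility at C: δ_0 − R_C·δ_{CC} = 0, so R_C = 9695/55.46 = 174.8 kip.

R_C = 174.8 kip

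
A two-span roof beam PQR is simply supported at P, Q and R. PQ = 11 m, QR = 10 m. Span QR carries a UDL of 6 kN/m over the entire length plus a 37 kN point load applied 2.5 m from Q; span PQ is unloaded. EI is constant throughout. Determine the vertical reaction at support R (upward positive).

R_R = 32.79 kN

Insert a hinge at Q; M_Q is the redundant, and each span becomes simply supported.
End slopes at the hinge Q, treating each span as simply supported:
  span QR: UDL 6: wL³/(24EI) = 250/EI
  span QR: point load 37 at a = 2.5: Pab(L + b)/(6LEI) = 202.3/EI
  relative rotation θ_0 = (0 + 452.3)/EI = 452.3/EI
A unit hogging moment at Q produces rotation L₁/(3EI) + L₂/(3EI) = 7/EI.
Compatibility: M_Q·(L₁+L₂)/(3EI) = θ_0, giving M_Q = 64.62 kN·m (hogging).
Span QR, ΣM about R: R_Q^{QR}·10 = 577.5 + 64.62, so R_Q^{QR} = 64.21 kN and R_R = 97 − 64.21 = 32.79 kN.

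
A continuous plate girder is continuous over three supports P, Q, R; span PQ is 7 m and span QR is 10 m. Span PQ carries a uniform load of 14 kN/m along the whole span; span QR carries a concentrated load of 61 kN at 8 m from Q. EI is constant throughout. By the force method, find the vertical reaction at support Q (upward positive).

R_Q = 78.14 kN

Take M_Q as the redundant. Released structure: two simple spans PQ and QR with a hinge at Q.
Discontinuity in slope at Q on the released structure — sum the simple-span end rotations:
  span PQ: UDL 14: wL³/(24EI) = 200.1/EI
  span QR: point load 61 at a = 8: Pab(L + b)/(6LEI) = 195.2/EI
  relative rotation θ_0 = (200.1 + 195.2)/EI = 395.3/EI
A unit hogging moment at Q produces rotation L₁/(3EI) + L₂/(3EI) = 5.667/EI.
Compatibility: M_Q·(L₁+L₂)/(3EI) = θ_0, giving M_Q = 69.76 kN·m (hogging).
Span PQ, ΣM about P with M_Q applied at Q: R_Q^{PQ}·7 = 343 + 69.76, so R_Q^{PQ} = 58.97 kN and R_P = 98 − 58.97 = 39.03 kN.
Span QR, ΣM about R: R_Q^{QR}·10 = 122 + 69.76, so R_Q^{QR} = 19.18 kN and R_R = 61 − 19.18 = 41.82 kN.
R_Q = 58.97 + 19.18 = 78.14 kN.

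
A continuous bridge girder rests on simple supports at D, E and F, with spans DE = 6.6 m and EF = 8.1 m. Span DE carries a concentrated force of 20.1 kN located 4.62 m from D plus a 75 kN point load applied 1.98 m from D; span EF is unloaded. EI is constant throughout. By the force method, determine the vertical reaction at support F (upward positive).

R_F = -5.058 kN

Release continuity at E by inserting a hinge; the redundant is the internal moment M_E. The primary structure is two simply-supported spans DE and EF.
End slopes at the hinge E, treating each span as simply supported:
  span DE: point load 20.1 at a = 4.62: Pab(L + a)/(6LEI) = 52.1/EI
  span DE: point load 75 at a = 1.98: Pab(L + a)/(6LEI) = 148.6/EI
  relative rotation θ_0 = (200.7 + 0)/EI = 200.7/EI
A unit hogging moment at E produces rotation L₁/(3EI) + L₂/(3EI) = 4.9/EI.
Slope continuity at E: θ_0 = M_E·4.9/EI, so M_E = 200.7/4.9 = 40.97 kN·m (hogging).
Span EF, ΣM about F: R_E^{EF}·8.1 = 0 + 40.97, so R_E^{EF} = 5.058 kN and R_F = 0 − 5.058 = -5.058 kN.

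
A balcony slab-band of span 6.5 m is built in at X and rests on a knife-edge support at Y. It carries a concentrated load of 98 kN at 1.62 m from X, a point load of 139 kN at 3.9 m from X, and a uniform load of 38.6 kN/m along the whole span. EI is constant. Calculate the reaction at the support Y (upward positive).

Release the roller at Y. Primary structure: cantilever fixed at X.
Primary-structure tip deflection at Y by superposition:
  point load 98 at a = 1.62: Pa²(3L − a)/(6EI) = 766.4/EI
  point load 139 at a = 3.9: Pa²(3L − a)/(6EI) = 5497/EI
  UDL 38.6: wL⁴/(8EI) = 8613/EI
  δ_0 = 14876/EI
Flexibility coefficient — unit upward force at Y: δ_{YY} = L³/(3EI) = 91.54/EI.
The prop prevents deflection at Y: R_Y = δ_0/δ_{YY} = 14876/91.54 = 162.5 kN.

R_Y = 162.5 kN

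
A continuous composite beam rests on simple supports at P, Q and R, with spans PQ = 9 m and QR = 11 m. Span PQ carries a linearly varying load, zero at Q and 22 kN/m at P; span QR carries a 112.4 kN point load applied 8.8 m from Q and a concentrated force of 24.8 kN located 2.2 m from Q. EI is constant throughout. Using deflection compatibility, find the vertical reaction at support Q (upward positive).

Release continuity at Q by inserting a hinge; the redundant is the internal moment M_Q. The primary structure is two simply-supported spans PQ and QR.
Discontinuity in slope at Q on the released structure — sum the simple-span end rotations:
  span PQ: triangular load, peak 22: 7w₀L³/(360EI) = 311.9/EI
  span QR: point load 112.4 at a = 8.8: Pab(L + b)/(6LEI) = 435.2/EI
  span QR: point load 24.8 at a = 2.2: Pab(L + b)/(6LEI) = 144/EI
  relative rotation θ_0 = (311.9 + 579.3)/EI = 891.1/EI
A unit hogging moment at Q produces rotation L₁/(3EI) + L₂/(3EI) = 6.667/EI.
Slope continuity at Q: θ_0 = M_Q·6.667/EI, so M_Q = 891.1/6.667 = 133.7 kN·m (hogging).
Span PQ, ΣM about P with M_Q applied at Q: R_Q^{PQ}·9 = 297 + 133.7, so R_Q^{PQ} = 47.85 kN and R_P = 99 − 47.85 = 51.15 kN.
Span QR, ΣM about R: R_Q^{QR}·11 = 465.5 + 133.7, so R_Q^{QR} = 54.47 kN and R_R = 137.2 − 54.47 = 82.73 kN.
R_Q = 47.85 + 54.47 = 102.3 kN.

R_Q = 102.3 kN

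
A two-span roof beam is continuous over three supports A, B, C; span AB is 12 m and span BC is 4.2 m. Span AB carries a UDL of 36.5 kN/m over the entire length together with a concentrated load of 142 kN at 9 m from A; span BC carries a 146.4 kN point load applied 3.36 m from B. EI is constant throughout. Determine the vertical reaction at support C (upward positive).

Insert a hinge at B; M_B is the redundant, and each span becomes simply supported.
Rotations at B on the released spans (each span's end-slope, ×1/EI):
  span AB: UDL 36.5: wL³/(24EI) = 2628/EI
  span AB: point load 142 at a = 9: Pab(L + a)/(6LEI) = 1118/EI
  span BC: point load 146.4 at a = 3.36: Pab(L + b)/(6LEI) = 82.64/EI
  relative rotation θ_0 = (3746 + 82.64)/EI = 3829/EI
A unit hogging moment at B produces rotation L₁/(3EI) + L₂/(3EI) = 5.4/EI.
Slope continuity at B: θ_0 = M_B·5.4/EI, so M_B = 3829/5.4 = 709.1 kN·m (hogging).
Span BC, ΣM about C: R_B^{BC}·4.2 = 123 + 709.1, so R_B^{BC} = 198.1 kN and R_C = 146.4 − 198.1 = -51.7 kN.

R_C = -51.7 kN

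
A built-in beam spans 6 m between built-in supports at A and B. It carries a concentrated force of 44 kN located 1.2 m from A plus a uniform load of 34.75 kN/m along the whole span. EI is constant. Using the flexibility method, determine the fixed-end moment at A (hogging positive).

Take the two fixed-end moments M_A, M_B as redundants; the released structure is the simple span AB.
End rotations of the released simple span under the applied load (×1/EI):
  at A: point load 44 at a = 1.2: Pab(L + b)/(6LEI) = 76.03/EI
  at B: point load 44 at a = 1.2: Pab(L + a)/(6LEI) = 50.69/EI
  at A: UDL 34.75: wL³/(24EI) = 312.8/EI
  at B: UDL 34.75: wL³/(24EI) = 312.8/EI
  θ_A0 = 388.8/EI,  θ_B0 = 363.4/EI
Flexibility coefficients: a unit moment at one end gives L/(3EI) there and L/(6EI) at the far end, so f₁₁ = f₂₂ = 2/EI and f₁₂ = f₂₁ = 1/EI.
Compatibility — zero rotation at each built-in end:
  2 M_A + 1 M_B = 388.8
  1 M_A + 2 M_B = 363.4
Solving the pair gives M_A = 138 kN·m and M_B = 112.7 kN·m (hogging).

M_A = 138 kN·m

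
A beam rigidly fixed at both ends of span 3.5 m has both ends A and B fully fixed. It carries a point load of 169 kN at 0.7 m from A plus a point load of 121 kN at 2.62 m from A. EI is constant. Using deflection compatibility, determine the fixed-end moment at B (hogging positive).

M_B = 78.6 kN·m

Take the two fixed-end moments M_A, M_B as redundants; the released structure is the simple span AB.
End rotations of the released simple span under the applied load (×1/EI):
  at A: point load 169 at a = 0.7: Pab(L + b)/(6LEI) = 99.37/EI
  at B: point load 169 at a = 0.7: Pab(L + a)/(6LEI) = 66.25/EI
  at A: point load 121 at a = 2.62: Pab(L + b)/(6LEI) = 58.19/EI
  at B: point load 121 at a = 2.62: Pab(L + a)/(6LEI) = 81.3/EI
  θ_A0 = 157.6/EI,  θ_B0 = 147.6/EI
Flexibility coefficients: a unit moment at one end gives L/(3EI) there and L/(6EI) at the far end, so f₁₁ = f₂₂ = 1.167/EI and f₁₂ = f₂₁ = 0.5833/EI.
Compatibility — zero rotation at each built-in end:
  1.167 M_A + 0.5833 M_B = 157.6
  0.5833 M_A + 1.167 M_B = 147.6
Solving the pair gives M_A = 95.75 kN·m and M_B = 78.6 kN·m (hogging).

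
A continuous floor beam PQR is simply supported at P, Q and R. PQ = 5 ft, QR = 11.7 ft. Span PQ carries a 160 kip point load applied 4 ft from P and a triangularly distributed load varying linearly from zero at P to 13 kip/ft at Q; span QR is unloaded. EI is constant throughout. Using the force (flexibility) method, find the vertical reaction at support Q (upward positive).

R_Q = 161.4 kip

Release continuity at Q by inserting a hinge; the redundant is the internal moment M_Q. The primary structure is two simply-supported spans PQ and QR.
Rotations at Q on the released spans (each span's end-slope, ×1/EI):
  span PQ: point load 160 at a = 4: Pab(L + a)/(6LEI) = 192/EI
  span PQ: triangular load, peak 13: w₀L³/(45EI) = 36.11/EI
  relative rotation θ_0 = (228.1 + 0)/EI = 228.1/EI
A unit hogging moment at Q produces rotation L₁/(3EI) + L₂/(3EI) = 5.567/EI.
Slope continuity at Q: θ_0 = M_Q·5.567/EI, so M_Q = 228.1/5.567 = 40.98 kip·ft (hogging).
Span PQ, ΣM about P with M_Q applied at Q: R_Q^{PQ}·5 = 748.3 + 40.98, so R_Q^{PQ} = 157.9 kip and R_P = 192.5 − 157.9 = 34.64 kip.
Span QR, ΣM about R: R_Q^{QR}·11.7 = 0 + 40.98, so R_Q^{QR} = 3.502 kip and R_R = 0 − 3.502 = -3.502 kip.
R_Q = 157.9 + 3.502 = 161.4 kip.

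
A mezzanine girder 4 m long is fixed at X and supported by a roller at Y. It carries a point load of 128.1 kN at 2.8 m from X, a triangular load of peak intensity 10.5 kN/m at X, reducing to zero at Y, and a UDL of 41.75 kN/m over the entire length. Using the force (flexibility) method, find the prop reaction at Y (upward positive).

R_Y = 139 kN

Choose R_Y as the redundant. The primary structure is the cantilever fixed at X.
Primary-structure tip deflection at Y by superposition:
  point load 128.1 at a = 2.8: Pa²(3L − a)/(6EI) = 1540/EI
  triangular load, peak 10.5 at the fixed end: w₀L⁴/(30EI) = 89.6/EI
  UDL 41.75: wL⁴/(8EI) = 1336/EI
  δ_0 = 2966/EI
Flexibility coefficient — unit upward force at Y: δ_{YY} = L³/(3EI) = 21.33/EI.
Compatibility at Y: δ_0 − R_Y·δ_{YY} = 0, so R_Y = 2966/21.33 = 139 kN.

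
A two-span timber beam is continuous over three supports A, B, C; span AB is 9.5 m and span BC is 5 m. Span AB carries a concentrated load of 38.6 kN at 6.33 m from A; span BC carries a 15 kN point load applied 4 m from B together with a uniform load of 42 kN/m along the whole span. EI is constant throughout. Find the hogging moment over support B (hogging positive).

Insert a hinge at B; M_B is the redundant, and each span becomes simply supported.
Rotations at B on the released spans (each span's end-slope, ×1/EI):
  span AB: point load 38.6 at a = 6.33: Pab(L + a)/(6LEI) = 215.1/EI
  span BC: point load 15 at a = 4: Pab(L + b)/(6LEI) = 12/EI
  span BC: UDL 42: wL³/(24EI) = 218.8/EI
  relative rotation θ_0 = (215.1 + 230.8)/EI = 445.9/EI
A unit hogging moment at B produces rotation L₁/(3EI) + L₂/(3EI) = 4.833/EI.
Slope continuity at B: θ_0 = M_B·4.833/EI, so M_B = 445.9/4.833 = 92.25 kN·m (hogging).

M_B = 92.25 kN·m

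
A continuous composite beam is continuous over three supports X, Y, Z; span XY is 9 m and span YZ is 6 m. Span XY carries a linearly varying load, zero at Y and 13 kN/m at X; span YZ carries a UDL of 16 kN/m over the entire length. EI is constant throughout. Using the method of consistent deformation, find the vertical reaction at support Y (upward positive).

Release continuity at Y by inserting a hinge; the redundant is the internal moment M_Y. The primary structure is two simply-supported spans XY and YZ.
Rotations at Y on the released spans (each span's end-slope, ×1/EI):
  span XY: triangular load, peak 13: 7w₀L³/(360EI) = 184.3/EI
  span YZ: UDL 16: wL³/(24EI) = 144/EI
  relative rotation θ_0 = (184.3 + 144)/EI = 328.3/EI
A unit hogging moment at Y produces rotation L₁/(3EI) + L₂/(3EI) = 5/EI.
Compatibility: M_Y·(L₁+L₂)/(3EI) = θ_0, giving M_Y = 65.66 kN·m (hogging).
Span XY, ΣM about X with M_Y applied at Y: R_Y^{XY}·9 = 175.5 + 65.66, so R_Y^{XY} = 26.8 kN and R_X = 58.5 − 26.8 = 31.7 kN.
Span YZ, ΣM about Z: R_Y^{YZ}·6 = 288 + 65.66, so R_Y^{YZ} = 58.94 kN and R_Z = 96 − 58.94 = 37.06 kN.
R_Y = 26.8 + 58.94 = 85.74 kN.

R_Y = 85.74 kN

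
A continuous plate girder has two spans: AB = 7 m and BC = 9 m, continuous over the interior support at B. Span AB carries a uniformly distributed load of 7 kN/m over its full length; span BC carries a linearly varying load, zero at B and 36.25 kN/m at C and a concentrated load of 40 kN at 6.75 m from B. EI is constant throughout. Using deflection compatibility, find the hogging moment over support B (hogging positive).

M_B = 138.8 kN·m

Release continuity at B by inserting a hinge; the redundant is the internal moment M_B. The primary structure is two simply-supported spans AB and BC.
Rotations at B on the released spans (each span's end-slope, ×1/EI):
  span AB: UDL 7: wL³/(24EI) = 100/EI
  span BC: triangular load, peak 36.25: 7w₀L³/(360EI) = 513.8/EI
  span BC: point load 40 at a = 6.75: Pab(L + b)/(6LEI) = 126.6/EI
  relative rotation θ_0 = (100 + 640.4)/EI = 740.4/EI
A unit hogging moment at B produces rotation L₁/(3EI) + L₂/(3EI) = 5.333/EI.
Compatibility: M_B·(L₁+L₂)/(3EI) = θ_0, giving M_B = 138.8 kN·m (hogging).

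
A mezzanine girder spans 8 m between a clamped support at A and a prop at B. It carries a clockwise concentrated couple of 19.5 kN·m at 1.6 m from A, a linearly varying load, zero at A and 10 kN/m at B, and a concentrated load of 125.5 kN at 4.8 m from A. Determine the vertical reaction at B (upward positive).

R_B = 77.53 kN

Take the reaction at B as the redundant and release it; the primary structure is a cantilever fixed at A.
Deflection at B on the released cantilever, summing each load's contribution:
  clockwise couple 19.5 at a = 1.6: M₀a(2L − a)/(2EI) = 224.6/EI
  triangular load, peak 10 at the free end: 11w₀L⁴/(120EI) = 3755/EI
  point load 125.5 at a = 4.8: Pa²(3L − a)/(6EI) = 9253/EI
  δ_0 = 13232/EI
Tip deflection under a unit load at B: L³/(3EI) = 170.7/EI.
The prop prevents deflection at B: R_B = δ_0/δ_{BB} = 13232/170.7 = 77.53 kN.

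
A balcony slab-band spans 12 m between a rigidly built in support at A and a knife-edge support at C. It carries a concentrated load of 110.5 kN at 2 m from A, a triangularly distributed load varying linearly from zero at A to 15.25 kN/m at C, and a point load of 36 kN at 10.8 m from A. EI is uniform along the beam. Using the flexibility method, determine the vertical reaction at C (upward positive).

Remove the prop at C; the released (primary) structure is a cantilever built in at A.
Deflection at C on the released cantilever, summing each load's contribution:
  point load 110.5 at a = 2: Pa²(3L − a)/(6EI) = 2505/EI
  triangular load, peak 15.25 at the free end: 11w₀L⁴/(120EI) = 28987/EI
  point load 36 at a = 10.8: Pa²(3L − a)/(6EI) = 17636/EI
  δ_0 = 49128/EI
Flexibility coefficient — unit upward force at C: δ_{CC} = L³/(3EI) = 576/EI.
The prop prevents deflection at C: R_C = δ_0/δ_{CC} = 49128/576 = 85.29 kN.

R_C = 85.29 kN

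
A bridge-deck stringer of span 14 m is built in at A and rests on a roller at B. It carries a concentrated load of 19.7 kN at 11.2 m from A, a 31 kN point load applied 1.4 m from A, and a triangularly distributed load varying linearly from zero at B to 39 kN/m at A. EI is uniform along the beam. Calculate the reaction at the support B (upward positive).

R_B = 68.92 kN

Choose R_B as the redundant. The primary structure is the cantilever fixed at A.
Primary-structure tip deflection at B by superposition:
  point load 19.7 at a = 11.2: Pa²(3L − a)/(6EI) = 12685/EI
  point load 31 at a = 1.4: Pa²(3L − a)/(6EI) = 411.1/EI
  triangular load, peak 39 at the fixed end: w₀L⁴/(30EI) = 49941/EI
  δ_0 = 63037/EI
Tip deflection under a unit load at B: L³/(3EI) = 914.7/EI.
Compatibility at B: δ_0 − R_B·δ_{BB} = 0, so R_B = 63037/914.7 = 68.92 kN.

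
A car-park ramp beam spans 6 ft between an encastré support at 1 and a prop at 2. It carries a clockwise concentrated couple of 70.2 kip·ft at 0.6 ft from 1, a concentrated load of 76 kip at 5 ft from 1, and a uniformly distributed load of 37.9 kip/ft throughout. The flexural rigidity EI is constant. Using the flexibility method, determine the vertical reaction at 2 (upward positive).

Take the reaction at 2 as the redundant and release it; the primary structure is a cantilever fixed at 1.
Free-end deflection of the primary structure under the applied loading (downward +):
  clockwise couple 70.2 at a = 0.6: M₀a(2L − a)/(2EI) = 240.1/EI
  point load 76 at a = 5: Pa²(3L − a)/(6EI) = 4117/EI
  UDL 37.9: wL⁴/(8EI) = 6140/EI
  δ_0 = 10497/EI
Tip deflection under a unit load at 2: L³/(3EI) = 72/EI.
The prop prevents deflection at 2: R_2 = δ_0/δ_{22} = 10497/72 = 145.8 kip.

R_2 = 145.8 kip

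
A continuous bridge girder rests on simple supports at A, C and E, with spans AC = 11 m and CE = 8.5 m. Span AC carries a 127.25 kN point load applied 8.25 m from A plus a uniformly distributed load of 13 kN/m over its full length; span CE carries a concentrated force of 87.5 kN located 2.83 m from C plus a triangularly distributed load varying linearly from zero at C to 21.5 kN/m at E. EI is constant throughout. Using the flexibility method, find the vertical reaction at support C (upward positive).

Insert a hinge at C; M_C is the redundant, and each span becomes simply supported.
Discontinuity in slope at C on the released structure — sum the simple-span end rotations:
  span AC: point load 127.25 at a = 8.25: Pab(L + a)/(6LEI) = 842/EI
  span AC: UDL 13: wL³/(24EI) = 721/EI
  span CE: point load 87.5 at a = 2.83: Pab(L + b)/(6LEI) = 390.1/EI
  span CE: triangular load, peak 21.5: 7w₀L³/(360EI) = 256.7/EI
  relative rotation θ_0 = (1563 + 646.8)/EI = 2210/EI
A unit hogging moment at C produces rotation L₁/(3EI) + L₂/(3EI) = 6.5/EI.
Compatibility: M_C·(L₁+L₂)/(3EI) = θ_0, giving M_C = 340 kN·m (hogging).
Span AC, ΣM about A with M_C applied at C: R_C^{AC}·11 = 1836 + 340, so R_C^{AC} = 197.8 kN and R_A = 270.2 − 197.8 = 72.41 kN.
Span CE, ΣM about E: R_C^{CE}·8.5 = 755 + 340, so R_C^{CE} = 128.8 kN and R_E = 178.9 − 128.8 = 50.05 kN.
R_C = 197.8 + 128.8 = 326.7 kN.

R_C = 326.7 kN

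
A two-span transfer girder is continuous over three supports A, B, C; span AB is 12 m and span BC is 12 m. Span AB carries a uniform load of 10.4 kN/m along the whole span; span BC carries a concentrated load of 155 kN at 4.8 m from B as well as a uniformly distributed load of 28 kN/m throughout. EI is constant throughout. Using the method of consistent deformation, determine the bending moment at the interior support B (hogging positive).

Insert a hinge at B; M_B is the redundant, and each span becomes simply supported.
Rotations at B on the released spans (each span's end-slope, ×1/EI):
  span AB: UDL 10.4: wL³/(24EI) = 748.8/EI
  span BC: point load 155 at a = 4.8: Pab(L + b)/(6LEI) = 1428/EI
  span BC: UDL 28: wL³/(24EI) = 2016/EI
  relative rotation θ_0 = (748.8 + 3444)/EI = 4193/EI
A unit hogging moment at B produces rotation L₁/(3EI) + L₂/(3EI) = 8/EI.
Slope continuity at B: θ_0 = M_B·8/EI, so M_B = 4193/8 = 524.2 kN·m (hogging).

M_B = 524.2 kN·m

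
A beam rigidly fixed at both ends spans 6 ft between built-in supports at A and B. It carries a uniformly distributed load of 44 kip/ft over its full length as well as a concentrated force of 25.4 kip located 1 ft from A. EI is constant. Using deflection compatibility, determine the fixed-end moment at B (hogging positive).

M_B = 135.5 kip·ft

Take the two fixed-end moments M_A, M_B as redundants; the released structure is the simple span AB.
End rotations of the released simple span under the applied load (×1/EI):
  at A: UDL 44: wL³/(24EI) = 396/EI
  at B: UDL 44: wL³/(24EI) = 396/EI
  at A: point load 25.4 at a = 1: Pab(L + b)/(6LEI) = 38.81/EI
  at B: point load 25.4 at a = 1: Pab(L + a)/(6LEI) = 24.69/EI
  θ_A0 = 434.8/EI,  θ_B0 = 420.7/EI
Flexibility coefficients: a unit moment at one end gives L/(3EI) there and L/(6EI) at the far end, so f₁₁ = f₂₂ = 2/EI and f₁₂ = f₂₁ = 1/EI.
Compatibility — zero rotation at each built-in end:
  2 M_A + 1 M_B = 434.8
  1 M_A + 2 M_B = 420.7
Solving the pair gives M_A = 149.6 kip·ft and M_B = 135.5 kip·ft (hogging).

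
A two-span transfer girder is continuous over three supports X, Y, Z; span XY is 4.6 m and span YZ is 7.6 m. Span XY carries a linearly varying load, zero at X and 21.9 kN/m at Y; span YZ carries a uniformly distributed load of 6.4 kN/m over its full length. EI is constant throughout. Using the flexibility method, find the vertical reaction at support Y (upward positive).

R_Y = 72.01 kN

Release continuity at Y by inserting a hinge; the redundant is the internal moment M_Y. The primary structure is two simply-supported spans XY and YZ.
Rotations at Y on the released spans (each span's end-slope, ×1/EI):
  span XY: triangular load, peak 21.9: w₀L³/(45EI) = 47.37/EI
  span YZ: UDL 6.4: wL³/(24EI) = 117.1/EI
  relative rotation θ_0 = (47.37 + 117.1)/EI = 164.4/EI
A unit hogging moment at Y produces rotation L₁/(3EI) + L₂/(3EI) = 4.067/EI.
Compatibility: M_Y·(L₁+L₂)/(3EI) = θ_0, giving M_Y = 40.43 kN·m (hogging).
Span XY, ΣM about X with M_Y applied at Y: R_Y^{XY}·4.6 = 154.5 + 40.43, so R_Y^{XY} = 42.37 kN and R_X = 50.37 − 42.37 = 8 kN.
Span YZ, ΣM about Z: R_Y^{YZ}·7.6 = 184.8 + 40.43, so R_Y^{YZ} = 29.64 kN and R_Z = 48.64 − 29.64 = 19 kN.
R_Y = 42.37 + 29.64 = 72.01 kN.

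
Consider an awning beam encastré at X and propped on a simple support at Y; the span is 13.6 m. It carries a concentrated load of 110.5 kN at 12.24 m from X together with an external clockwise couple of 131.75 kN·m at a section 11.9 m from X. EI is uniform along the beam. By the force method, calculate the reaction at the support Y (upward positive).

Take the reaction at Y as the redundant and release it; the primary structure is a cantilever fixed at X.
Primary-structure tip deflection at Y by superposition:
  point load 110.5 at a = 12.24: Pa²(3L − a)/(6EI) = 78801/EI
  clockwise couple 131.75 at a = 11.9: M₀a(2L − a)/(2EI) = 11994/EI
  δ_0 = 90795/EI
Tip deflection under a unit load at Y: L³/(3EI) = 838.5/EI.
Compatibility at Y: δ_0 − R_Y·δ_{YY} = 0, so R_Y = 90795/838.5 = 108.3 kN.

R_Y = 108.3 kN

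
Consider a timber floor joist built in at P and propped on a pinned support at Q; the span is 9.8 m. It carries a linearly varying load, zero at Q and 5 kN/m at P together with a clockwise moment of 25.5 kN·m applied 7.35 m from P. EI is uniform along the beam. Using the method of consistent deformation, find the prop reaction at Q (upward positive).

Remove the prop at Q; the released (primary) structure is a cantilever built in at P.
Free-end deflection of the primary structure under the applied loading (downward +):
  triangular load, peak 5 at the fixed end: w₀L⁴/(30EI) = 1537/EI
  clockwise couple 25.5 at a = 7.35: M₀a(2L − a)/(2EI) = 1148/EI
  δ_0 = 2685/EI
Flexibility coefficient — unit upward force at Q: δ_{QQ} = L³/(3EI) = 313.7/EI.
Compatibility at Q: δ_0 − R_Q·δ_{QQ} = 0, so R_Q = 2685/313.7 = 8.559 kN.

R_Q = 8.559 kN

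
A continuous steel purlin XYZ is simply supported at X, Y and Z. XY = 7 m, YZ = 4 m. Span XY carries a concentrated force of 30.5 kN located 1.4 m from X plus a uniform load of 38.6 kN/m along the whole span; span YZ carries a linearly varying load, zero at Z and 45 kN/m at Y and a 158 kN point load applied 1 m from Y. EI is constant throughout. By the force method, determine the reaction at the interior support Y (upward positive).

R_Y = 405.6 kN

Release continuity at Y by inserting a hinge; the redundant is the internal moment M_Y. The primary structure is two simply-supported spans XY and YZ.
Discontinuity in slope at Y on the released structure — sum the simple-span end rotations:
  span XY: point load 30.5 at a = 1.4: Pab(L + a)/(6LEI) = 47.82/EI
  span XY: UDL 38.6: wL³/(24EI) = 551.7/EI
  span YZ: triangular load, peak 45: w₀L³/(45EI) = 64/EI
  span YZ: point load 158 at a = 1: Pab(L + b)/(6LEI) = 138.2/EI
  relative rotation θ_0 = (599.5 + 202.2)/EI = 801.7/EI
A unit hogging moment at Y produces rotation L₁/(3EI) + L₂/(3EI) = 3.667/EI.
Compatibility: M_Y·(L₁+L₂)/(3EI) = θ_0, giving M_Y = 218.7 kN·m (hogging).
Span XY, ΣM about X with M_Y applied at Y: R_Y^{XY}·7 = 988.4 + 218.7, so R_Y^{XY} = 172.4 kN and R_X = 300.7 − 172.4 = 128.3 kN.
Span YZ, ΣM about Z: R_Y^{YZ}·4 = 714 + 218.7, so R_Y^{YZ} = 233.2 kN and R_Z = 248 − 233.2 = 14.84 kN.
R_Y = 172.4 + 233.2 = 405.6 kN.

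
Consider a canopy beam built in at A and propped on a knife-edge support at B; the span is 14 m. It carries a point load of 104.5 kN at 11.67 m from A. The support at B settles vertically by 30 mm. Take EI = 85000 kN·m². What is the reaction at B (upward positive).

R_B = 75.87 kN

Take the reaction at B as the redundant and release it; the primary structure is a cantilever fixed at A.
Deflection at B on the released cantilever, summing each load's contribution:
  point load 104.5 at a = 11.67: Pa²(3L − a)/(6EI) = 71941/EI
Tip deflection under a unit load at B: L³/(3EI) = 914.7/EI.
With EI = 85000 kN·m²: δ_0 = 0.84637 m and δ_{BB} = 0.010761 m/kN.
Compatibility — the beam at B must follow the support down by 0.03 m: δ_0 − R_B·δ_{BB} = 0.03, so R_B = (0.84637 − 0.03)/0.010761 = 75.87 kN.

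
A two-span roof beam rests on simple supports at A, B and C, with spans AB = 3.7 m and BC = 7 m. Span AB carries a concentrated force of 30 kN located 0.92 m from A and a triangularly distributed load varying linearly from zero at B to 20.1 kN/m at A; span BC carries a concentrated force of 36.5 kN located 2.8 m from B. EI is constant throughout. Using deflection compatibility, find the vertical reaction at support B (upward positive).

Take M_B as the redundant. Released structure: two simple spans AB and BC with a hinge at B.
End slopes at the hinge B, treating each span as simply supported:
  span AB: point load 30 at a = 0.92: Pab(L + a)/(6LEI) = 15.97/EI
  span AB: triangular load, peak 20.1: 7w₀L³/(360EI) = 19.8/EI
  span BC: point load 36.5 at a = 2.8: Pab(L + b)/(6LEI) = 114.5/EI
  relative rotation θ_0 = (35.76 + 114.5)/EI = 150.2/EI
A unit hogging moment at B produces rotation L₁/(3EI) + L₂/(3EI) = 3.567/EI.
Compatibility: M_B·(L₁+L₂)/(3EI) = θ_0, giving M_B = 42.12 kN·m (hogging).
Span AB, ΣM about A with M_B applied at B: R_B^{AB}·3.7 = 73.46 + 42.12, so R_B^{AB} = 31.24 kN and R_A = 67.19 − 31.24 = 35.95 kN.
Span BC, ΣM about C: R_B^{BC}·7 = 153.3 + 42.12, so R_B^{BC} = 27.92 kN and R_C = 36.5 − 27.92 = 8.583 kN.
R_B = 31.24 + 27.92 = 59.16 kN.

R_B = 59.16 kN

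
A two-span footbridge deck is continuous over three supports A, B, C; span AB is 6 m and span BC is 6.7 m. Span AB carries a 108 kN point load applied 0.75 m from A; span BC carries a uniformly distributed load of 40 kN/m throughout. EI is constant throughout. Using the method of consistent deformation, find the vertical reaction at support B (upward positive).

Insert a hinge at B; M_B is the redundant, and each span becomes simply supported.
End slopes at the hinge B, treating each span as simply supported:
  span AB: point load 108 at a = 0.75: Pab(L + a)/(6LEI) = 79.73/EI
  span BC: UDL 40: wL³/(24EI) = 501.3/EI
  relative rotation θ_0 = (79.73 + 501.3)/EI = 581/EI
A unit hogging moment at B produces rotation L₁/(3EI) + L₂/(3EI) = 4.233/EI.
Slope continuity at B: θ_0 = M_B·4.233/EI, so M_B = 581/4.233 = 137.2 kN·m (hogging).
Span AB, ΣM about A with M_B applied at B: R_B^{AB}·6 = 81 + 137.2, so R_B^{AB} = 36.37 kN and R_A = 108 − 36.37 = 71.63 kN.
Span BC, ΣM about C: R_B^{BC}·6.7 = 897.8 + 137.2, so R_B^{BC} = 154.5 kN and R_C = 268 − 154.5 = 113.5 kN.
R_B = 36.37 + 154.5 = 190.9 kN.

R_B = 190.9 kN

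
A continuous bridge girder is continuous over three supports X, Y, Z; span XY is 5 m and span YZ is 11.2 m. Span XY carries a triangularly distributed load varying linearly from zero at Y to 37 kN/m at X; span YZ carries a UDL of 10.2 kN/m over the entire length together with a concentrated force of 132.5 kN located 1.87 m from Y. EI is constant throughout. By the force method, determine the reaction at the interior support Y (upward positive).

R_Y = 273 kN

Release continuity at Y by inserting a hinge; the redundant is the internal moment M_Y. The primary structure is two simply-supported spans XY and YZ.
Rotations at Y on the released spans (each span's end-slope, ×1/EI):
  span XY: triangular load, peak 37: 7w₀L³/(360EI) = 89.93/EI
  span YZ: UDL 10.2: wL³/(24EI) = 597.1/EI
  span YZ: point load 132.5 at a = 1.87: Pab(L + b)/(6LEI) = 706.3/EI
  relative rotation θ_0 = (89.93 + 1303)/EI = 1393/EI
A unit hogging moment at Y produces rotation L₁/(3EI) + L₂/(3EI) = 5.4/EI.
Slope continuity at Y: θ_0 = M_Y·5.4/EI, so M_Y = 1393/5.4 = 258 kN·m (hogging).
Span XY, ΣM about X with M_Y applied at Y: R_Y^{XY}·5 = 154.2 + 258, so R_Y^{XY} = 82.44 kN and R_X = 92.5 − 82.44 = 10.06 kN.
Span YZ, ΣM about Z: R_Y^{YZ}·11.2 = 1876 + 258, so R_Y^{YZ} = 190.5 kN and R_Z = 246.7 − 190.5 = 56.21 kN.
R_Y = 82.44 + 190.5 = 273 kN.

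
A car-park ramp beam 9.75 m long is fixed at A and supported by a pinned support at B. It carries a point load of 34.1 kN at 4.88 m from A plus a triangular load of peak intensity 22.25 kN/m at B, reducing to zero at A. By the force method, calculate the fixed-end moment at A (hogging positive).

Choose R_B as the redundant. The primary structure is the cantilever fixed at A.
Free-end deflection of the primary structure under the applied loading (downward +):
  point load 34.1 at a = 4.88: Pa²(3L − a)/(6EI) = 3298/EI
  triangular load, peak 22.25 at the free end: 11w₀L⁴/(120EI) = 18431/EI
  δ_0 = 21730/EI
Flexibility coefficient — unit upward force at B: δ_{BB} = L³/(3EI) = 309/EI.
Compatibility at B: δ_0 − R_B·δ_{BB} = 0, so R_B = 21730/309 = 70.33 kN.
Moment equilibrium about A: M_A = Σ(load moments about A) − R_B·L = 871.5 − 70.33×9.75 = 185.7 kN·m.

M_A = 185.7 kN·m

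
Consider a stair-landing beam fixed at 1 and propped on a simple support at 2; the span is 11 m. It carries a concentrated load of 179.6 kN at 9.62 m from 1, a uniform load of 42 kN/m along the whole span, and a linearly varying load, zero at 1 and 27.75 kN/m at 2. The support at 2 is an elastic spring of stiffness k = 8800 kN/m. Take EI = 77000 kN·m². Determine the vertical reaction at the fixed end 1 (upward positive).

Remove the prop at 2; the released (primary) structure is a cantilever built in at 1.
Free-end deflection of the primary structure under the applied loading (downward +):
  point load 179.6 at a = 9.62: Pa²(3L − a)/(6EI) = 64766/EI
  UDL 42: wL⁴/(8EI) = 76865/EI
  triangular load, peak 27.75 at the free end: 11w₀L⁴/(120EI) = 37243/EI
  δ_0 = 178875/EI
Tip deflection under a unit load at 2: L³/(3EI) = 443.7/EI.
With EI = 77000 kN·m²: δ_0 = 2.323 m and δ_{22} = 0.005762 m/kN.
Compatibility — the spring shortens by R_2/k under the reaction it provides: δ_0 − R_2·δ_{22} = R_2/k. With 1/k = 0.000114 m/kN, R_2 = δ_0 / (δ_{22} + 1/k) = 2.323 / (0.005762 + 0.000114) = 395.4 kN.
Vertical equilibrium: R_1 = ΣP − R_2 = 794.2 − 395.4 = 398.8 kN.

R_1 = 398.8 kN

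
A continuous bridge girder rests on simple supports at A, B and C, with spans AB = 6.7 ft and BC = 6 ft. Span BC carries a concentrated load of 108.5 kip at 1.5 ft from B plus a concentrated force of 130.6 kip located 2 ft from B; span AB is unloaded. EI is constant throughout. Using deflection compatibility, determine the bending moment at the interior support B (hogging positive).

M_B = 119 kip·ft

Insert a hinge at B; M_B is the redundant, and each span becomes simply supported.
Rotations at B on the released spans (each span's end-slope, ×1/EI):
  span BC: point load 108.5 at a = 1.5: Pab(L + b)/(6LEI) = 213.6/EI
  span BC: point load 130.6 at a = 2: Pab(L + b)/(6LEI) = 290.2/EI
  relative rotation θ_0 = (0 + 503.8)/EI = 503.8/EI
A unit hogging moment at B produces rotation L₁/(3EI) + L₂/(3EI) = 4.233/EI.
Compatibility: M_B·(L₁+L₂)/(3EI) = θ_0, giving M_B = 119 kip·ft (hogging).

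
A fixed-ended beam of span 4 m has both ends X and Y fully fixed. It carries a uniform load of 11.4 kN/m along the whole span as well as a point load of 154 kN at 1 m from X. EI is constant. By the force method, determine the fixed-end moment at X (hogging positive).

M_X = 101.8 kN·m

Release both end moments; the primary structure is a simply-supported span XY with redundants M_X and M_Y.
On the primary (simply-supported) span, the end slopes from the loading are:
  at X: UDL 11.4: wL³/(24EI) = 30.4/EI
  at Y: UDL 11.4: wL³/(24EI) = 30.4/EI
  at X: point load 154 at a = 1: Pab(L + b)/(6LEI) = 134.8/EI
  at Y: point load 154 at a = 1: Pab(L + a)/(6LEI) = 96.25/EI
  θ_X0 = 165.2/EI,  θ_Y0 = 126.7/EI
Flexibility coefficients: a unit moment at one end gives L/(3EI) there and L/(6EI) at the far end, so f₁₁ = f₂₂ = 1.333/EI and f₁₂ = f₂₁ = 0.6667/EI.
Compatibility — zero rotation at each built-in end:
  1.333 M_X + 0.6667 M_Y = 165.2
  0.6667 M_X + 1.333 M_Y = 126.7
Solving the pair gives M_X = 101.8 kN·m and M_Y = 44.08 kN·m (hogging).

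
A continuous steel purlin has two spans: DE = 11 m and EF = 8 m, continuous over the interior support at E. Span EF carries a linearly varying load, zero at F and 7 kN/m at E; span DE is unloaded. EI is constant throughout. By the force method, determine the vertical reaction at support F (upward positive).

Take M_E as the redundant. Released structure: two simple spans DE and EF with a hinge at E.
Discontinuity in slope at E on the released structure — sum the simple-span end rotations:
  span EF: triangular load, peak 7: w₀L³/(45EI) = 79.64/EI
  relative rotation θ_0 = (0 + 79.64)/EI = 79.64/EI
A unit hogging moment at E produces rotation L₁/(3EI) + L₂/(3EI) = 6.333/EI.
Compatibility: M_E·(L₁+L₂)/(3EI) = θ_0, giving M_E = 12.58 kN·m (hogging).
Span EF, ΣM about F: R_E^{EF}·8 = 149.3 + 12.58, so R_E^{EF} = 20.24 kN and R_F = 28 − 20.24 = 7.761 kN.

R_F = 7.761 kN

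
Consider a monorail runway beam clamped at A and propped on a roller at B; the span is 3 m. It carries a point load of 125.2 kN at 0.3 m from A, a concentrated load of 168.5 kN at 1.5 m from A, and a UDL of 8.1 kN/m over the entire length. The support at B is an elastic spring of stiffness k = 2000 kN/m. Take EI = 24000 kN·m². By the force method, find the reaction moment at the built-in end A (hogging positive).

M_A = 245 kN·m

Remove the prop at B; the released (primary) structure is a cantilever built in at A.
Deflection at B on the released cantilever, summing each load's contribution:
  point load 125.2 at a = 0.3: Pa²(3L − a)/(6EI) = 16.34/EI
  point load 168.5 at a = 1.5: Pa²(3L − a)/(6EI) = 473.9/EI
  UDL 8.1: wL⁴/(8EI) = 82.01/EI
  δ_0 = 572.3/EI
Flexibility coefficient — unit upward force at B: δ_{BB} = L³/(3EI) = 9/EI.
With EI = 24000 kN·m²: δ_0 = 0.023844 m and δ_{BB} = 0.000375 m/kN.
Compatibility — the spring shortens by R_B/k under the reaction it provides: δ_0 − R_B·δ_{BB} = R_B/k. With 1/k = 0.0005 m/kN, R_B = δ_0 / (δ_{BB} + 1/k) = 0.023844 / (0.000375 + 0.0005) = 27.25 kN.
Moment equilibrium about A: M_A = Σ(load moments about A) − R_B·L = 326.8 − 27.25×3 = 245 kN·m.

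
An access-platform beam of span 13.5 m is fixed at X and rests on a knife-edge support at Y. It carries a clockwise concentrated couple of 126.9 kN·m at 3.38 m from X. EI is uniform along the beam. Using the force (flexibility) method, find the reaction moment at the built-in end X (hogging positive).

Take the reaction at Y as the redundant and release it; the primary structure is a cantilever fixed at X.
Deflection at Y on the released cantilever, summing each load's contribution:
  clockwise couple 126.9 at a = 3.38: M₀a(2L − a)/(2EI) = 5066/EI
Tip deflection under a unit load at Y: L³/(3EI) = 820.1/EI.
Compatibility at Y: δ_0 − R_Y·δ_{YY} = 0, so R_Y = 5066/820.1 = 6.177 kN.
Moment equilibrium about X: M_X = Σ(load moments about X) − R_Y·L = 126.9 − 6.177×13.5 = 43.52 kN·m.

M_X = 43.52 kN·m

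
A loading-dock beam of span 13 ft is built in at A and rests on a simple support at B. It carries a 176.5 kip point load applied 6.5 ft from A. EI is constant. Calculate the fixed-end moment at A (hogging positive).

M_A = 430.2 kip·ft

Release the roller at B. Primary structure: cantilever fixed at A.
Deflection at B on the released cantilever, summing each load's contribution:
  point load 176.5 at a = 6.5: Pa²(3L − a)/(6EI) = 40393/EI
Flexibility coefficient — unit upward force at B: δ_{BB} = L³/(3EI) = 732.3/EI.
Compatibility at B: δ_0 − R_B·δ_{BB} = 0, so R_B = 40393/732.3 = 55.16 kip.
Moment equilibrium about A: M_A = Σ(load moments about A) − R_B·L = 1147 − 55.16×13 = 430.2 kip·ft.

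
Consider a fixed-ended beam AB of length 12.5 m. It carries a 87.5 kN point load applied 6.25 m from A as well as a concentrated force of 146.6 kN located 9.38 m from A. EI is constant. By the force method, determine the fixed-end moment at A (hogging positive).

Release both end moments; the primary structure is a simply-supported span AB with redundants M_A and M_B.
Simple-span end rotations at A and B under the given loads:
  at A: point load 87.5 at a = 6.25: Pab(L + b)/(6LEI) = 854.5/EI
  at B: point load 87.5 at a = 6.25: Pab(L + a)/(6LEI) = 854.5/EI
  at A: point load 146.6 at a = 9.38: Pab(L + b)/(6LEI) = 893.5/EI
  at B: point load 146.6 at a = 9.38: Pab(L + a)/(6LEI) = 1252/EI
  θ_A0 = 1748/EI,  θ_B0 = 2106/EI
Flexibility coefficients: a unit moment at one end gives L/(3EI) there and L/(6EI) at the far end, so f₁₁ = f₂₂ = 4.167/EI and f₁₂ = f₂₁ = 2.083/EI.
Compatibility — zero rotation at each built-in end:
  4.167 M_A + 2.083 M_B = 1748
  2.083 M_A + 4.167 M_B = 2106
Solving the pair gives M_A = 222.4 kN·m and M_B = 394.3 kN·m (hogging).

M_A = 222.4 kN·m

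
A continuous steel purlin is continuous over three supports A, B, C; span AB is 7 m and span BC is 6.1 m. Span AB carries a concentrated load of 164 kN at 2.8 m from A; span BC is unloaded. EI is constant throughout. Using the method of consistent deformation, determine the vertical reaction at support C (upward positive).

R_C = -16.89 kN

Take M_B as the redundant. Released structure: two simple spans AB and BC with a hinge at B.
Rotations at B on the released spans (each span's end-slope, ×1/EI):
  span AB: point load 164 at a = 2.8: Pab(L + a)/(6LEI) = 450/EI
  relative rotation θ_0 = (450 + 0)/EI = 450/EI
A unit hogging moment at B produces rotation L₁/(3EI) + L₂/(3EI) = 4.367/EI.
Compatibility: M_B·(L₁+L₂)/(3EI) = θ_0, giving M_B = 103.1 kN·m (hogging).
Span BC, ΣM about C: R_B^{BC}·6.1 = 0 + 103.1, so R_B^{BC} = 16.89 kN and R_C = 0 − 16.89 = -16.89 kN.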